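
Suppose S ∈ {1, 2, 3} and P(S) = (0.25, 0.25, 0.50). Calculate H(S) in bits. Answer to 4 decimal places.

H(S) = −Σ p·log₂ p.
  −(0.25)·log₂(0.25) = 0.50000
  −(0.25)·log₂(0.25) = 0.50000
  −(0.50)·log₂(0.50) = 0.50000
Sum: 0.50000 + 0.50000 + 0.50000 = 1.5000 bits.

1.5000 bits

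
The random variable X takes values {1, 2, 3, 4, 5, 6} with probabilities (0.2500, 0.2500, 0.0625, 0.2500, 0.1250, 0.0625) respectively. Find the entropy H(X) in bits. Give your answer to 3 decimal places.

H(X) = −Σ p·log₂ p.
  −(0.2500)·log₂(0.2500) = 0.5000
  −(0.2500)·log₂(0.2500) = 0.5000
  −(0.0625)·log₂(0.0625) = 0.2500
  −(0.2500)·log₂(0.2500) = 0.5000
  −(0.1250)·log₂(0.1250) = 0.3750
  −(0.0625)·log₂(0.0625) = 0.2500
Sum: 0.5000 + 0.5000 + 0.2500 + 0.5000 + 0.3750 + 0.2500 = 2.375 bits.

2.375 bits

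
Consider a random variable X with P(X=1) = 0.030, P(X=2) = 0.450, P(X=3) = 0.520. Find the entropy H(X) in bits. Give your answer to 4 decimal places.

1.1607 bits

H(X) = −Σ p·log₂ p.
  −(0.030)·log₂(0.030) = 0.15177
  −(0.450)·log₂(0.450) = 0.51840
  −(0.520)·log₂(0.520) = 0.49058
Sum: 0.15177 + 0.51840 + 0.49058 = 1.1607 bits.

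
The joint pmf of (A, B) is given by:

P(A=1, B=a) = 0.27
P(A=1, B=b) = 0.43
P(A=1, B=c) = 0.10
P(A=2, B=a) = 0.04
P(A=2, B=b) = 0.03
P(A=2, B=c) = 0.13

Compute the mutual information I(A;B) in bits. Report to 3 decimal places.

0.163 bits

Marginals: p(A) = (0.8000, 0.2000), p(B) = (0.3100, 0.4600, 0.2300).
I(A;B) = H(A) + H(B) − H(A,B).
H(A) = 0.7219, H(B) = 1.5268, H(A,B) = 2.0859.
I(A;B) = 0.7219 + 1.5268 − 2.0859 = 0.163 bits.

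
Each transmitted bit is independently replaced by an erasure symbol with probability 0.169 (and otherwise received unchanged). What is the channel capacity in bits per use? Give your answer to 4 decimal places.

Binary erasure channel: capacity C = 1 − ε.
C = 1 − 0.169 = 0.8310 bits per channel use.

0.8310 bits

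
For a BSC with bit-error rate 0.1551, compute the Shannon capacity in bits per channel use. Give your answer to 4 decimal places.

0.3775 bits

Binary symmetric channel: C = 1 − h₂(ε) where h₂ is the binary entropy function.
h₂(0.1551) = −0.1551·log₂0.1551 − 0.8449·log₂0.8449 = 0.6225.
C = 1 − 0.6225 = 0.3775 bits per channel use.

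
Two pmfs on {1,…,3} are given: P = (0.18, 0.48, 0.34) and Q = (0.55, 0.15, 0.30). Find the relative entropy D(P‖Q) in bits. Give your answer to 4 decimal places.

D(P‖Q) = Σ p·log₂(p/q).
  0.18·log₂(0.18/0.55) = -0.29006
  0.48·log₂(0.48/0.15) = 0.80547
  0.34·log₂(0.34/0.30) = 0.06139
D(P‖Q) = 0.5768 bits.

0.5768 bits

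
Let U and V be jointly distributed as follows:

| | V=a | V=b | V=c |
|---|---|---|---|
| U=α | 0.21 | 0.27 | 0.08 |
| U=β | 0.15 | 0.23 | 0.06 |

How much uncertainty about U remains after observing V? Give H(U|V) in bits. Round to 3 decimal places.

Chain rule: H(U|V) = H(U,V) − H(V).
Marginals: p(U) = (0.5600, 0.4400), p(V) = (0.3600, 0.5000, 0.1400).
H(U,V) = 2.4161 bits; H(V) = 1.4277 bits.
H(U|V) = 2.4161 − 1.4277 = 0.988 bits.

0.988 bits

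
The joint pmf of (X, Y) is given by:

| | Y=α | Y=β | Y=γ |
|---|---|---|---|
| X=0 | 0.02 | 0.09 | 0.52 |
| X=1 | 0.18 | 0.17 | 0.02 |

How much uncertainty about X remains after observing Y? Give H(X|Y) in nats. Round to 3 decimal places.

Marginals: p(X) = (0.6300, 0.3700), p(Y) = (0.2000, 0.2600, 0.5400).
H(X|Y) = Σ p(Y) · H(X|Y=·).
  Y=α: p=0.2000, H(X|Y=α) = 0.3251
  Y=β: p=0.2600, H(X|Y=β) = 0.6450
  Y=γ: p=0.5400, H(X|Y=γ) = 0.1584
Weighted sum = 0.318 nats.

0.318 nats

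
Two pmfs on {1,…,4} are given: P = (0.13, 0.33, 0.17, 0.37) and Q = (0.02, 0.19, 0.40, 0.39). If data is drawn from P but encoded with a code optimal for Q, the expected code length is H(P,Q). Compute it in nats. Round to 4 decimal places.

1.5608 nats

H(P,Q) = −Σ p·ln q.
  −0.13·ln(0.02) = 0.50856
  −0.33·ln(0.19) = 0.54804
  −0.17·ln(0.40) = 0.15577
  −0.37·ln(0.39) = 0.34840
H(P,Q) = 1.5608 nats.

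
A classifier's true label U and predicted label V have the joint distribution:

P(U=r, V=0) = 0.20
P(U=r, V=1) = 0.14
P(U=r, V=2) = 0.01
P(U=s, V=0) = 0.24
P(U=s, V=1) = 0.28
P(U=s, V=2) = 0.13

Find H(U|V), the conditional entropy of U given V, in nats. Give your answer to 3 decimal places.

Chain rule: H(U|V) = H(U,V) − H(V).
Marginals: p(U) = (0.3500, 0.6500), p(V) = (0.4400, 0.4200, 0.1400).
H(U,V) = 1.6074 nats; H(V) = 1.0008 nats.
H(U|V) = 1.6074 − 1.0008 = 0.607 nats.

0.607 nats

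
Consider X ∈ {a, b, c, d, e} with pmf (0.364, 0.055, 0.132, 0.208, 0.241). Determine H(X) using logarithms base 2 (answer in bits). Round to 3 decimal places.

H(X) = −Σ p·log₂ p.
  −(0.364)·log₂(0.364) = 0.5307
  −(0.055)·log₂(0.055) = 0.2301
  −(0.132)·log₂(0.132) = 0.3856
  −(0.208)·log₂(0.208) = 0.4712
  −(0.241)·log₂(0.241) = 0.4947
Sum: 0.5307 + 0.2301 + 0.3856 + 0.4712 + 0.4947 = 2.112 bits.

2.112 bits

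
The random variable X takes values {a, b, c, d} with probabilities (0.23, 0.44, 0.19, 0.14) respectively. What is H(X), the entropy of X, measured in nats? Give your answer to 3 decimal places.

H(X) = −Σ p·ln p.
  −(0.23)·ln(0.23) = 0.3380
  −(0.44)·ln(0.44) = 0.3612
  −(0.19)·ln(0.19) = 0.3155
  −(0.14)·ln(0.14) = 0.2753
Sum: 0.3380 + 0.3612 + 0.3155 + 0.2753 = 1.290 nats.

1.290 nats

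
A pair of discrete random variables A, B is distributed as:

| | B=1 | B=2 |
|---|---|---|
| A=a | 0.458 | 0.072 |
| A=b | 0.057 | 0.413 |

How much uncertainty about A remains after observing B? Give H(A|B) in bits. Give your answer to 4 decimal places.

Marginals: p(A) = (0.5300, 0.4700), p(B) = (0.5150, 0.4850).
H(A|B) = Σ p(B) · H(A|B=·).
  B=1: p=0.5150, H(A|B=1) = 0.5020
  B=2: p=0.4850, H(A|B=2) = 0.6060
Weighted sum = 0.5524 bits.

0.5524 bits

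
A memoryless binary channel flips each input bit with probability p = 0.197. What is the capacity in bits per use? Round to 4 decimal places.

Binary symmetric channel: C = 1 − h₂(ε) where h₂ is the binary entropy function.
h₂(0.197) = −0.197·log₂0.197 − 0.803·log₂0.803 = 0.7159.
C = 1 − 0.7159 = 0.2841 bits per channel use.

0.2841 bits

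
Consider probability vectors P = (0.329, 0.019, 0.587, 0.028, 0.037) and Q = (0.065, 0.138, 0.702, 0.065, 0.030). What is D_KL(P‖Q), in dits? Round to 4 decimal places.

D(P‖Q) = Σ p·log₁₀(p/q).
  0.329·log₁₀(0.329/0.065) = 0.23171
  0.019·log₁₀(0.019/0.138) = -0.01636
  0.587·log₁₀(0.587/0.702) = -0.04561
  0.028·log₁₀(0.028/0.065) = -0.01024
  0.037·log₁₀(0.037/0.030) = 0.00337
D(P‖Q) = 0.1629 dits.

0.1629 dits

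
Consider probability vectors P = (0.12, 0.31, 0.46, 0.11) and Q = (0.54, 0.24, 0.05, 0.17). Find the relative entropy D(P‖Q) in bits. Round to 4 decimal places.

1.2577 bits

D(P‖Q) = Σ p·log₂(p/q).
  0.12·log₂(0.12/0.54) = -0.26039
  0.31·log₂(0.31/0.24) = 0.11446
  0.46·log₂(0.46/0.05) = 1.47275
  0.11·log₂(0.11/0.17) = -0.06908
D(P‖Q) = 1.2577 bits.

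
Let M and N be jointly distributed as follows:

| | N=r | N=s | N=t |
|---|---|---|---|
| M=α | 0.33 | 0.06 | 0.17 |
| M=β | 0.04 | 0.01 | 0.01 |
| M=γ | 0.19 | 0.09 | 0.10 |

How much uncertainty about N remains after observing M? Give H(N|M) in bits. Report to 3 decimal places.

1.382 bits

Chain rule: H(N|M) = H(M,N) − H(M).
Marginals: p(M) = (0.5600, 0.0600, 0.3800), p(N) = (0.5600, 0.1600, 0.2800).
H(M,N) = 2.6246 bits; H(M) = 1.2424 bits.
H(N|M) = 2.6246 − 1.2424 = 1.382 bits.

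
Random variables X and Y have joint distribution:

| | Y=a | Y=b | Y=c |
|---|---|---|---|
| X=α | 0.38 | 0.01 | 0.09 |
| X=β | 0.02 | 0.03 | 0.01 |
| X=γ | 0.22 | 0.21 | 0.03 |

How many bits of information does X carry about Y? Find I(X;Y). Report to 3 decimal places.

Marginals: p(X) = (0.4800, 0.0600, 0.4600), p(Y) = (0.6200, 0.2500, 0.1300).
I(X;Y) = Σ p(x,y)·log₂[p(x,y)/(p(x)p(y))].
  (α,a): 0.38·log₂(1.2769) = 0.1340
  (α,b): 0.01·log₂(0.0833) = -0.0358
  (α,c): 0.09·log₂(1.4423) = 0.0476
  (β,a): 0.02·log₂(0.5376) = -0.0179
  (β,b): 0.03·log₂(2.0000) = 0.0300
  (β,c): 0.01·log₂(1.2821) = 0.0036
  (γ,a): 0.22·log₂(0.7714) = -0.0824
  (γ,b): 0.21·log₂(1.8261) = 0.1824
  (γ,c): 0.03·log₂(0.5017) = -0.0299
Sum = 0.232 bits.

0.232 bits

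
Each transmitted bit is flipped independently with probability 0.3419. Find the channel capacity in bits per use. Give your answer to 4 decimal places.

0.0734 bits

Binary symmetric channel: C = 1 − h₂(ε) where h₂ is the binary entropy function.
h₂(0.3419) = −0.3419·log₂0.3419 − 0.6581·log₂0.6581 = 0.9266.
C = 1 − 0.9266 = 0.0734 bits per channel use.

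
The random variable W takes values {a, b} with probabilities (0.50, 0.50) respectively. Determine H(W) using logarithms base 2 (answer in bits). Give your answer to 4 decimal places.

1.0000 bits

H(W) = −Σ p·log₂ p.
  −(0.50)·log₂(0.50) = 0.50000
  −(0.50)·log₂(0.50) = 0.50000
Sum: 0.50000 + 0.50000 = 1.0000 bits.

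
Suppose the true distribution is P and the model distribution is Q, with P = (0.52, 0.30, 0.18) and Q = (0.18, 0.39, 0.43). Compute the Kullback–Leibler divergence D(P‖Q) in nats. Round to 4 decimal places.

0.3162 nats

D(P‖Q) = Σ p·ln(p/q).
  0.52·ln(0.52/0.18) = 0.55165
  0.30·ln(0.30/0.39) = -0.07871
  0.18·ln(0.18/0.43) = -0.15675
D(P‖Q) = 0.3162 nats.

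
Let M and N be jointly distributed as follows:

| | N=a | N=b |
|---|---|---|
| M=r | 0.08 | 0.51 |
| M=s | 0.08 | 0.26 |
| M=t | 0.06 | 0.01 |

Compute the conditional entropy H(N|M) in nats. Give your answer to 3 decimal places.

0.448 nats

Chain rule: H(N|M) = H(M,N) − H(M).
Marginals: p(M) = (0.5900, 0.3400, 0.0700), p(N) = (0.2200, 0.7800).
H(M,N) = 1.3126 nats; H(M) = 0.8642 nats.
H(N|M) = 1.3126 − 0.8642 = 0.448 nats.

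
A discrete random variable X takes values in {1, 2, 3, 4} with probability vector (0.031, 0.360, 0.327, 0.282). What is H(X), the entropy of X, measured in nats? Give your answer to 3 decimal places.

H(X) = −Σ p·ln p.
  −(0.031)·ln(0.031) = 0.1077
  −(0.360)·ln(0.360) = 0.3678
  −(0.327)·ln(0.327) = 0.3655
  −(0.282)·ln(0.282) = 0.3570
Sum: 0.1077 + 0.3678 + 0.3655 + 0.3570 = 1.198 nats.

1.198 nats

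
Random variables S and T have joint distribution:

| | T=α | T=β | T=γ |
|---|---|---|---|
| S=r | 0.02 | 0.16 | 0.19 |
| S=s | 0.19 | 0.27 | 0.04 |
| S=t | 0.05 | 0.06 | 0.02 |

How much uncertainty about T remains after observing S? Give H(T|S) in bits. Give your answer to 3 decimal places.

1.301 bits

Marginals: p(S) = (0.3700, 0.5000, 0.1300), p(T) = (0.2600, 0.4900, 0.2500).
H(T|S) = Σ p(S) · H(T|S=·).
  S=r: p=0.3700, H(T|S=r) = 1.2443
  S=s: p=0.5000, H(T|S=s) = 1.3020
  S=t: p=0.1300, H(T|S=t) = 1.4605
Weighted sum = 1.301 bits.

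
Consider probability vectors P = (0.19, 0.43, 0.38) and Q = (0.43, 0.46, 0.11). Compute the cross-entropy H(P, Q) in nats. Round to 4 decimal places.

1.3330 nats

H(P,Q) = −Σ p·ln q.
  −0.19·ln(0.43) = 0.16035
  −0.43·ln(0.46) = 0.33391
  −0.38·ln(0.11) = 0.83876
H(P,Q) = 1.3330 nats.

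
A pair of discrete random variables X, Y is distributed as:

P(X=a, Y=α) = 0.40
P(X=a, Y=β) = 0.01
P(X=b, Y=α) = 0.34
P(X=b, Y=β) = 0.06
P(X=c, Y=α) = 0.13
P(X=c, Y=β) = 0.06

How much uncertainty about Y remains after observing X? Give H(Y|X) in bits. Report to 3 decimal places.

Marginals: p(X) = (0.4100, 0.4000, 0.1900), p(Y) = (0.8700, 0.1300).
H(Y|X) = Σ p(X) · H(Y|X=·).
  X=a: p=0.4100, H(Y|X=a) = 0.1654
  X=b: p=0.4000, H(Y|X=b) = 0.6098
  X=c: p=0.1900, H(Y|X=c) = 0.8997
Weighted sum = 0.483 bits.

0.483 bits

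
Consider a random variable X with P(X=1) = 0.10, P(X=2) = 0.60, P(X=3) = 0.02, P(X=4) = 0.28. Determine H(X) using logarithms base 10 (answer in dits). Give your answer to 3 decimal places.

H(X) = −Σ p·log₁₀ p.
  −(0.10)·log₁₀(0.10) = 0.1000
  −(0.60)·log₁₀(0.60) = 0.1331
  −(0.02)·log₁₀(0.02) = 0.0340
  −(0.28)·log₁₀(0.28) = 0.1548
Sum: 0.1000 + 0.1331 + 0.0340 + 0.1548 = 0.422 dits.

0.422 dits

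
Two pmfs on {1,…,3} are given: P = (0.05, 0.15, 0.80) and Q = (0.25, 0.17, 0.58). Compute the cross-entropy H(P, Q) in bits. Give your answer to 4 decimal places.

H(P,Q) = −Σ p·log₂ q.
  −0.05·log₂(0.25) = 0.10000
  −0.15·log₂(0.17) = 0.38346
  −0.80·log₂(0.58) = 0.62870
H(P,Q) = 1.1122 bits.

1.1122 bits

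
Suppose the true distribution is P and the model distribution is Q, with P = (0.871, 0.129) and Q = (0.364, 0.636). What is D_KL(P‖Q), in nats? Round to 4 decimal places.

D(P‖Q) = Σ p·ln(p/q).
  0.871·ln(0.871/0.364) = 0.75994
  0.129·ln(0.129/0.636) = -0.20580
D(P‖Q) = 0.5541 nats.

0.5541 nats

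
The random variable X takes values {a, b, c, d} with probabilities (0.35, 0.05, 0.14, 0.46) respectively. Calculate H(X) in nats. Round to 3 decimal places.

1.150 nats

H(X) = −Σ p·ln p.
  −(0.35)·ln(0.35) = 0.3674
  −(0.05)·ln(0.05) = 0.1498
  −(0.14)·ln(0.14) = 0.2753
  −(0.46)·ln(0.46) = 0.3572
Sum: 0.3674 + 0.1498 + 0.2753 + 0.3572 = 1.150 nats.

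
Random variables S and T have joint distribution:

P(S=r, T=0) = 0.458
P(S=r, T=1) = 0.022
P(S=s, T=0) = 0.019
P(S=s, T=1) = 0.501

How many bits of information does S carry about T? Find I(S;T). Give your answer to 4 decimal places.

Marginals: p(S) = (0.4800, 0.5200), p(T) = (0.4770, 0.5230).
I(S;T) = Σ p(x,y)·log₂[p(x,y)/(p(x)p(y))].
  (r,0): 0.458·log₂(2.0003) = 0.45812
  (r,1): 0.022·log₂(0.0876) = -0.07727
  (s,0): 0.019·log₂(0.0766) = -0.07042
  (s,1): 0.501·log₂(1.8422) = 0.44159
Sum = 0.7520 bits.

0.7520 bits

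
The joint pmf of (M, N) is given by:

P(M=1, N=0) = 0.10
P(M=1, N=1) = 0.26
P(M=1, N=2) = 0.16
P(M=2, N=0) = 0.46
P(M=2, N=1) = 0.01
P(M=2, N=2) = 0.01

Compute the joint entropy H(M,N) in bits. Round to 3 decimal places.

1.909 bits

H(M,N) = −Σ p(x,y)·log₂ p(x,y) over all 6 cells.
  cell (1,0): −0.10·log₂0.10 = 0.3322
  cell (1,1): −0.26·log₂0.26 = 0.5053
  cell (1,2): −0.16·log₂0.16 = 0.4230
  cell (2,0): −0.46·log₂0.46 = 0.5153
  cell (2,1): −0.01·log₂0.01 = 0.0664
  cell (2,2): −0.01·log₂0.01 = 0.0664
Sum = 1.909 bits.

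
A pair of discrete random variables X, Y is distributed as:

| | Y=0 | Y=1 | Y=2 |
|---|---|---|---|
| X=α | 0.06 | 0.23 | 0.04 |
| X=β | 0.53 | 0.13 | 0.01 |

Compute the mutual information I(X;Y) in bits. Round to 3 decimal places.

Marginals: p(X) = (0.3300, 0.6700), p(Y) = (0.5900, 0.3600, 0.0500).
I(X;Y) = H(X) + H(Y) − H(X,Y).
H(X) = 0.9149, H(Y) = 1.1958, H(X,Y) = 1.8515.
I(X;Y) = 0.9149 + 1.1958 − 1.8515 = 0.259 bits.

0.259 bits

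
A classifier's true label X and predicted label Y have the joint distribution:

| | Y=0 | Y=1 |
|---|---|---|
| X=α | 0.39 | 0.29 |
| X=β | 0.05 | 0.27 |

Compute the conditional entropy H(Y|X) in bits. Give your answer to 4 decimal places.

0.8694 bits

Marginals: p(X) = (0.6800, 0.3200), p(Y) = (0.4400, 0.5600).
H(Y|X) = Σ p(X) · H(Y|X=·).
  X=α: p=0.6800, H(Y|X=α) = 0.9843
  X=β: p=0.3200, H(Y|X=β) = 0.6253
Weighted sum = 0.8694 bits.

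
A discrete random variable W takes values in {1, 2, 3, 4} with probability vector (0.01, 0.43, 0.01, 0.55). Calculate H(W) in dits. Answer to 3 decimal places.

H(W) = −Σ p·log₁₀ p.
  −(0.01)·log₁₀(0.01) = 0.0200
  −(0.43)·log₁₀(0.43) = 0.1576
  −(0.01)·log₁₀(0.01) = 0.0200
  −(0.55)·log₁₀(0.55) = 0.1428
Sum: 0.0200 + 0.1576 + 0.0200 + 0.1428 = 0.340 dits.

0.340 dits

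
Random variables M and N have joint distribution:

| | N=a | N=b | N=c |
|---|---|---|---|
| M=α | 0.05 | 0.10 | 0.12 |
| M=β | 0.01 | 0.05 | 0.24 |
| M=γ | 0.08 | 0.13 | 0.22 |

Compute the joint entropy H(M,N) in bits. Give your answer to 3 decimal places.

2.847 bits

H(M,N) = −Σ p(x,y)·log₂ p(x,y) over all 9 cells.
  cell (α,a): −0.05·log₂0.05 = 0.2161
  cell (α,b): −0.10·log₂0.10 = 0.3322
  cell (α,c): −0.12·log₂0.12 = 0.3671
  cell (β,a): −0.01·log₂0.01 = 0.0664
  cell (β,b): −0.05·log₂0.05 = 0.2161
  cell (β,c): −0.24·log₂0.24 = 0.4941
  cell (γ,a): −0.08·log₂0.08 = 0.2915
  cell (γ,b): −0.13·log₂0.13 = 0.3826
  cell (γ,c): −0.22·log₂0.22 = 0.4806
Sum = 2.847 bits.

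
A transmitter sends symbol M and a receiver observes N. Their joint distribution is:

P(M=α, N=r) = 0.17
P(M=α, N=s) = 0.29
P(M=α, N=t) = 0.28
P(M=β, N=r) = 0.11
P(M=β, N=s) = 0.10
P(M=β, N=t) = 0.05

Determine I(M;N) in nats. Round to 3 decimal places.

Marginals: p(M) = (0.7400, 0.2600), p(N) = (0.2800, 0.3900, 0.3300).
I(M;N) = H(M) + H(N) − H(M,N).
H(M) = 0.5731, H(N) = 1.0895, H(M,N) = 1.6395.
I(M;N) = 0.5731 + 1.0895 − 1.6395 = 0.023 nats.

0.023 nats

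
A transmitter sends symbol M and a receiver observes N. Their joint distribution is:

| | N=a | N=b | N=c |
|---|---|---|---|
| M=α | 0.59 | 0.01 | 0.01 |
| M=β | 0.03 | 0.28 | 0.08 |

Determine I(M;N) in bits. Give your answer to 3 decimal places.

Marginals: p(M) = (0.6100, 0.3900), p(N) = (0.6200, 0.2900, 0.0900).
I(M;N) = Σ p(x,y)·log₂[p(x,y)/(p(x)p(y))].
  (α,a): 0.59·log₂(1.5600) = 0.3785
  (α,b): 0.01·log₂(0.0565) = -0.0414
  (α,c): 0.01·log₂(0.1821) = -0.0246
  (β,a): 0.03·log₂(0.1241) = -0.0903
  (β,b): 0.28·log₂(2.4757) = 0.3662
  (β,c): 0.08·log₂(2.2792) = 0.0951
Sum = 0.683 bits.

0.683 bits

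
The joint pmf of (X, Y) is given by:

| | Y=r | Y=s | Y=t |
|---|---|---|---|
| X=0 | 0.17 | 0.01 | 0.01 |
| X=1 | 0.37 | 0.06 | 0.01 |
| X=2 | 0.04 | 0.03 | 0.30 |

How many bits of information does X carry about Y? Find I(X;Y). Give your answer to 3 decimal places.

Marginals: p(X) = (0.1900, 0.4400, 0.3700), p(Y) = (0.5800, 0.1000, 0.3200).
I(X;Y) = Σ p(x,y)·log₂[p(x,y)/(p(x)p(y))].
  (0,r): 0.17·log₂(1.5426) = 0.1063
  (0,s): 0.01·log₂(0.5263) = -0.0093
  (0,t): 0.01·log₂(0.1645) = -0.0260
  (1,r): 0.37·log₂(1.4498) = 0.1983
  (1,s): 0.06·log₂(1.3636) = 0.0268
  (1,t): 0.01·log₂(0.0710) = -0.0382
  (2,r): 0.04·log₂(0.1864) = -0.0969
  (2,s): 0.03·log₂(0.8108) = -0.0091
  (2,t): 0.30·log₂(2.5338) = 0.4024
Sum = 0.554 bits.

0.554 bits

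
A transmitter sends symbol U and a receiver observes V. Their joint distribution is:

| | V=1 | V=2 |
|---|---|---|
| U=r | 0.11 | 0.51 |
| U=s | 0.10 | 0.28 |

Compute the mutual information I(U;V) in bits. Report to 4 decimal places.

Marginals: p(U) = (0.6200, 0.3800), p(V) = (0.2100, 0.7900).
I(U;V) = Σ p(x,y)·log₂[p(x,y)/(p(x)p(y))].
  (r,1): 0.11·log₂(0.8449) = -0.02675
  (r,2): 0.51·log₂(1.0412) = 0.02974
  (s,1): 0.10·log₂(1.2531) = 0.03255
  (s,2): 0.28·log₂(0.9327) = -0.02814
Sum = 0.0074 bits.

0.0074 bits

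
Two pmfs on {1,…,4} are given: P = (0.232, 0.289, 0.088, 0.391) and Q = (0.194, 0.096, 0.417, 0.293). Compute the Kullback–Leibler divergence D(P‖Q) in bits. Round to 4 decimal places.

D(P‖Q) = Σ p·log₂(p/q).
  0.232·log₂(0.232/0.194) = 0.05987
  0.289·log₂(0.289/0.096) = 0.45950
  0.088·log₂(0.088/0.417) = -0.19751
  0.391·log₂(0.391/0.293) = 0.16276
D(P‖Q) = 0.4846 bits.

0.4846 bits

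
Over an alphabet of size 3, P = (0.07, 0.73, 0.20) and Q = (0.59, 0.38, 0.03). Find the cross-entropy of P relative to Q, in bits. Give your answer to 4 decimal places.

2.0841 bits

H(P,Q) = −Σ p·log₂ q.
  −0.07·log₂(0.59) = 0.05328
  −0.73·log₂(0.38) = 1.01903
  −0.20·log₂(0.03) = 1.01178
H(P,Q) = 2.0841 bits.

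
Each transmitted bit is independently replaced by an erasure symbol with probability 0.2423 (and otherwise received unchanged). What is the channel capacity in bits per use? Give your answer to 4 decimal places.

Binary erasure channel: capacity C = 1 − ε.
C = 1 − 0.2423 = 0.7577 bits per channel use.

0.7577 bits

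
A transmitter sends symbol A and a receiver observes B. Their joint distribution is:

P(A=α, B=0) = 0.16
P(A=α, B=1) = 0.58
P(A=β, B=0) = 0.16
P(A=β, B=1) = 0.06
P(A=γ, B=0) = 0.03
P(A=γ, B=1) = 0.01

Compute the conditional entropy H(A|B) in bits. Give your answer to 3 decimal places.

0.830 bits

Chain rule: H(A|B) = H(A,B) − H(B).
Marginals: p(A) = (0.7400, 0.2200, 0.0400), p(B) = (0.3500, 0.6500).
H(A,B) = 1.7636 bits; H(B) = 0.9341 bits.
H(A|B) = 1.7636 − 0.9341 = 0.830 bits.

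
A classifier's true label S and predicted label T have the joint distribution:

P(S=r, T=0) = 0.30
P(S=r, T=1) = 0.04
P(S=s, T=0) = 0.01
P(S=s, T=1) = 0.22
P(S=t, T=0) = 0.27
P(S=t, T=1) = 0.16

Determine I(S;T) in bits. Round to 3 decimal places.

Marginals: p(S) = (0.3400, 0.2300, 0.4300), p(T) = (0.5800, 0.4200).
I(S;T) = H(S) + H(T) − H(S,T).
H(S) = 1.5404, H(T) = 0.9815, H(S,T) = 2.1869.
I(S;T) = 1.5404 + 0.9815 − 2.1869 = 0.335 bits.

0.335 bits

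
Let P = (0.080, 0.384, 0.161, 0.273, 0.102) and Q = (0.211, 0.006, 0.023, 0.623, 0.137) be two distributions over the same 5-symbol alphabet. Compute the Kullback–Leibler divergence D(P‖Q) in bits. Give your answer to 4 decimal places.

D(P‖Q) = Σ p·log₂(p/q).
  0.080·log₂(0.080/0.211) = -0.11193
  0.384·log₂(0.384/0.006) = 2.30400
  0.161·log₂(0.161/0.023) = 0.45198
  0.273·log₂(0.273/0.623) = -0.32496
  0.102·log₂(0.102/0.137) = -0.04341
D(P‖Q) = 2.2757 bits.

2.2757 bits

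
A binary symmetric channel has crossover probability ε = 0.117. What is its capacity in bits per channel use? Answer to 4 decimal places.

0.4793 bits

Binary symmetric channel: C = 1 − h₂(ε) where h₂ is the binary entropy function.
h₂(0.117) = −0.117·log₂0.117 − 0.883·log₂0.883 = 0.5207.
C = 1 − 0.5207 = 0.4793 bits per channel use.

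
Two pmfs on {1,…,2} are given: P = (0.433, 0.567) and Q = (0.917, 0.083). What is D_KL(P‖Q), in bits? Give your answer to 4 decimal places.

1.1031 bits

D(P‖Q) = Σ p·log₂(p/q).
  0.433·log₂(0.433/0.917) = -0.46875
  0.567·log₂(0.567/0.083) = 1.57182
D(P‖Q) = 1.1031 bits.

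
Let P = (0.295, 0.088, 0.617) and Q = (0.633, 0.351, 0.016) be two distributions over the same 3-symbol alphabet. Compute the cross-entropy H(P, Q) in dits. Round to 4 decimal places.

H(P,Q) = −Σ p·log₁₀ q.
  −0.295·log₁₀(0.633) = 0.05859
  −0.088·log₁₀(0.351) = 0.04001
  −0.617·log₁₀(0.016) = 1.10806
H(P,Q) = 1.2067 dits.

1.2067 dits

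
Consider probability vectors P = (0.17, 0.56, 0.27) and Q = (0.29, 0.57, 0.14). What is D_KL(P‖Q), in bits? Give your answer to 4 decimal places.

D(P‖Q) = Σ p·log₂(p/q).
  0.17·log₂(0.17/0.29) = -0.13099
  0.56·log₂(0.56/0.57) = -0.01430
  0.27·log₂(0.27/0.14) = 0.25583
D(P‖Q) = 0.1105 bits.

0.1105 bits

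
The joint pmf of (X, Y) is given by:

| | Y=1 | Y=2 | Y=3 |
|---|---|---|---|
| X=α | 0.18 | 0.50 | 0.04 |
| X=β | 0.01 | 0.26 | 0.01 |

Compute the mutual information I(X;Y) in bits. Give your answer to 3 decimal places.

Marginals: p(X) = (0.7200, 0.2800), p(Y) = (0.1900, 0.7600, 0.0500).
I(X;Y) = H(X) + H(Y) − H(X,Y).
H(X) = 0.8555, H(Y) = 0.9722, H(X,Y) = 1.7692.
I(X;Y) = 0.8555 + 0.9722 − 1.7692 = 0.058 bits.

0.058 bits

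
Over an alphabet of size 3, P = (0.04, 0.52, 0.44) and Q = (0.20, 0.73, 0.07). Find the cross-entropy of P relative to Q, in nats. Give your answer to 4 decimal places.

H(P,Q) = −Σ p·ln q.
  −0.04·ln(0.20) = 0.06438
  −0.52·ln(0.73) = 0.16365
  −0.44·ln(0.07) = 1.17007
H(P,Q) = 1.3981 nats.

1.3981 nats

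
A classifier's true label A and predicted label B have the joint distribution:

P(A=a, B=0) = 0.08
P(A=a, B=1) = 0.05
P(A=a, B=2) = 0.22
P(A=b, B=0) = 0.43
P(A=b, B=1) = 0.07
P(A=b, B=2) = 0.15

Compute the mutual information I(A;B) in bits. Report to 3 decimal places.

0.136 bits

Marginals: p(A) = (0.3500, 0.6500), p(B) = (0.5100, 0.1200, 0.3700).
I(A;B) = Σ p(x,y)·log₂[p(x,y)/(p(x)p(y))].
  (a,0): 0.08·log₂(0.4482) = -0.0926
  (a,1): 0.05·log₂(1.1905) = 0.0126
  (a,2): 0.22·log₂(1.6988) = 0.1682
  (b,0): 0.43·log₂(1.2971) = 0.1614
  (b,1): 0.07·log₂(0.8974) = -0.0109
  (b,2): 0.15·log₂(0.6237) = -0.1022
Sum = 0.136 bits.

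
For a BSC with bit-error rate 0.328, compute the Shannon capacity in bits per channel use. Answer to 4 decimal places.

Binary symmetric channel: C = 1 − h₂(ε) where h₂ is the binary entropy function.
h₂(0.328) = −0.328·log₂0.328 − 0.672·log₂0.672 = 0.9129.
C = 1 − 0.9129 = 0.0871 bits per channel use.

0.0871 bits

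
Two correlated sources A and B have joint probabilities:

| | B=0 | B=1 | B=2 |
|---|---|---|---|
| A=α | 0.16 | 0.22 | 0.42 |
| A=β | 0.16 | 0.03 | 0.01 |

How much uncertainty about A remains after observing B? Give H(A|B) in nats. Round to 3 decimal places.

0.361 nats

Chain rule: H(A|B) = H(A,B) − H(B).
Marginals: p(A) = (0.8000, 0.2000), p(B) = (0.3200, 0.2500, 0.4300).
H(A,B) = 1.4351 nats; H(B) = 1.0741 nats.
H(A|B) = 1.4351 − 1.0741 = 0.361 nats.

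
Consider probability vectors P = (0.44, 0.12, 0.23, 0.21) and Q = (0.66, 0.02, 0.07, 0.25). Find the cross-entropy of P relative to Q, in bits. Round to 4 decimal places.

H(P,Q) = −Σ p·log₂ q.
  −0.44·log₂(0.66) = 0.26376
  −0.12·log₂(0.02) = 0.67726
  −0.23·log₂(0.07) = 0.88240
  −0.21·log₂(0.25) = 0.42000
H(P,Q) = 2.2434 bits.

2.2434 bits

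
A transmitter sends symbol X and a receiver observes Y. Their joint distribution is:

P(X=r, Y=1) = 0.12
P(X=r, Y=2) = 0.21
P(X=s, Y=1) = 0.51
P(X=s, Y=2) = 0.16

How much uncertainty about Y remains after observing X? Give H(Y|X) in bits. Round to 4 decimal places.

Chain rule: H(Y|X) = H(X,Y) − H(X).
Marginals: p(X) = (0.3300, 0.6700), p(Y) = (0.6300, 0.3700).
H(X,Y) = 1.7583 bits; H(X) = 0.9149 bits.
H(Y|X) = 1.7583 − 0.9149 = 0.8434 bits.

0.8434 bits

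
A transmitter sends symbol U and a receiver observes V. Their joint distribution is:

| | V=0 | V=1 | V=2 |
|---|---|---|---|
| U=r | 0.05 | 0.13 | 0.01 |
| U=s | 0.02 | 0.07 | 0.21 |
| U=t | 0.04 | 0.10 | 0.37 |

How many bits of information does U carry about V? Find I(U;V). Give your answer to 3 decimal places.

Marginals: p(U) = (0.1900, 0.3000, 0.5100), p(V) = (0.1100, 0.3000, 0.5900).
I(U;V) = H(U) + H(V) − H(U,V).
H(U) = 1.4717, H(V) = 1.3205, H(U,V) = 2.5681.
I(U;V) = 1.4717 + 1.3205 − 2.5681 = 0.224 bits.

0.224 bits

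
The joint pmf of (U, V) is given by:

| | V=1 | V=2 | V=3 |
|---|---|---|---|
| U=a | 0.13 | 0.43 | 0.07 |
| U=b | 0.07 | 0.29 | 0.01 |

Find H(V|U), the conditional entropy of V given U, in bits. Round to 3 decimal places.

Marginals: p(U) = (0.6300, 0.3700), p(V) = (0.2000, 0.7200, 0.0800).
H(V|U) = Σ p(U) · H(V|U=·).
  U=a: p=0.6300, H(V|U=a) = 1.1981
  U=b: p=0.3700, H(V|U=b) = 0.8707
Weighted sum = 1.077 bits.

1.077 bits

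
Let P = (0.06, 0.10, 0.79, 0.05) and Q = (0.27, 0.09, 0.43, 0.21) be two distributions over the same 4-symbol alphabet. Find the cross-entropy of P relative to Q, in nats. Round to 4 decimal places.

1.0641 nats

H(P,Q) = −Σ p·ln q.
  −0.06·ln(0.27) = 0.07856
  −0.10·ln(0.09) = 0.24079
  −0.79·ln(0.43) = 0.66674
  −0.05·ln(0.21) = 0.07803
H(P,Q) = 1.0641 nats.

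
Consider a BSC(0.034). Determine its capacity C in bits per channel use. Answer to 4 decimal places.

0.7859 bits

Binary symmetric channel: C = 1 − h₂(ε) where h₂ is the binary entropy function.
h₂(0.034) = −0.034·log₂0.034 − 0.966·log₂0.966 = 0.2141.
C = 1 − 0.2141 = 0.7859 bits per channel use.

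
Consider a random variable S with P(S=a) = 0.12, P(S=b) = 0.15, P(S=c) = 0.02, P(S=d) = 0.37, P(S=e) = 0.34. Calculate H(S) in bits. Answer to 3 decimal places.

H(S) = −Σ p·log₂ p.
  −(0.12)·log₂(0.12) = 0.3671
  −(0.15)·log₂(0.15) = 0.4105
  −(0.02)·log₂(0.02) = 0.1129
  −(0.37)·log₂(0.37) = 0.5307
  −(0.34)·log₂(0.34) = 0.5292
Sum: 0.3671 + 0.4105 + 0.1129 + 0.5307 + 0.5292 = 1.950 bits.

1.950 bits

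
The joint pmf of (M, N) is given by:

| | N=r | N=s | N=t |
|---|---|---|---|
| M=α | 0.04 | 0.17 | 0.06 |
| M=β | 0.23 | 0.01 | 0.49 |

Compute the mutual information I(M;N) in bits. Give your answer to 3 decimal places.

Marginals: p(M) = (0.2700, 0.7300), p(N) = (0.2700, 0.1800, 0.5500).
I(M;N) = H(M) + H(N) − H(M,N).
H(M) = 0.8415, H(N) = 1.4297, H(M,N) = 1.9223.
I(M;N) = 0.8415 + 1.4297 − 1.9223 = 0.349 bits.

0.349 bits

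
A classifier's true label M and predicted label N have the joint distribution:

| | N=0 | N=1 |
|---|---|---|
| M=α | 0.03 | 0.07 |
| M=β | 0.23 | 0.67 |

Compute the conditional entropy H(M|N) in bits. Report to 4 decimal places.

Marginals: p(M) = (0.1000, 0.9000), p(N) = (0.2600, 0.7400).
H(M|N) = Σ p(N) · H(M|N=·).
  N=0: p=0.2600, H(M|N=0) = 0.5159
  N=1: p=0.7400, H(M|N=1) = 0.4516
Weighted sum = 0.4683 bits.

0.4683 bits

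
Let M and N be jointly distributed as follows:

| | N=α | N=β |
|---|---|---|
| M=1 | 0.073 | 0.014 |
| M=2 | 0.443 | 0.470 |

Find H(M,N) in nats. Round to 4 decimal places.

0.9664 nats

H(M,N) = −Σ p(x,y)·ln p(x,y) over all 4 cells.
  cell (1,α): −0.073·ln0.073 = 0.19106
  cell (1,β): −0.014·ln0.014 = 0.05976
  cell (2,α): −0.443·ln0.443 = 0.36068
  cell (2,β): −0.470·ln0.470 = 0.35486
Sum = 0.9664 nats.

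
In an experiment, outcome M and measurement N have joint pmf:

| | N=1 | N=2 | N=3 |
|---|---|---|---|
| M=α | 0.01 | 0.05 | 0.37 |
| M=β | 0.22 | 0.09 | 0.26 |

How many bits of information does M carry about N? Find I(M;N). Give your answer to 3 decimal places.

Marginals: p(M) = (0.4300, 0.5700), p(N) = (0.2300, 0.1400, 0.6300).
I(M;N) = Σ p(x,y)·log₂[p(x,y)/(p(x)p(y))].
  (α,1): 0.01·log₂(0.1011) = -0.0331
  (α,2): 0.05·log₂(0.8306) = -0.0134
  (α,3): 0.37·log₂(1.3658) = 0.1664
  (β,1): 0.22·log₂(1.6781) = 0.1643
  (β,2): 0.09·log₂(1.1278) = 0.0156
  (β,3): 0.26·log₂(0.7240) = -0.1211
Sum = 0.179 bits.

0.179 bits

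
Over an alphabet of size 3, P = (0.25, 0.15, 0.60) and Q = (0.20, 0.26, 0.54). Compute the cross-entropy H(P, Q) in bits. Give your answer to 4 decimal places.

H(P,Q) = −Σ p·log₂ q.
  −0.25·log₂(0.20) = 0.58048
  −0.15·log₂(0.26) = 0.29151
  −0.60·log₂(0.54) = 0.53338
H(P,Q) = 1.4054 bits.

1.4054 bits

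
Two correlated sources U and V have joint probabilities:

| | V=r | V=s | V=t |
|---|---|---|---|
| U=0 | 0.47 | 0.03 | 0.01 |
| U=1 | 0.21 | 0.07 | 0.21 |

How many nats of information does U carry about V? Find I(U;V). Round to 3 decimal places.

Marginals: p(U) = (0.5100, 0.4900), p(V) = (0.6800, 0.1000, 0.2200).
I(U;V) = H(U) + H(V) − H(U,V).
H(U) = 0.6929, H(V) = 0.8256, H(U,V) = 1.3477.
I(U;V) = 0.6929 + 0.8256 − 1.3477 = 0.171 nats.

0.171 nats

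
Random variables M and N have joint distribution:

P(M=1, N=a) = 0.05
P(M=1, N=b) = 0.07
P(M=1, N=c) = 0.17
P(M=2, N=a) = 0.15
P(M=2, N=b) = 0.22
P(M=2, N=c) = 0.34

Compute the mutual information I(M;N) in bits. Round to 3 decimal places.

Marginals: p(M) = (0.2900, 0.7100), p(N) = (0.2000, 0.2900, 0.5100).
I(M;N) = Σ p(x,y)·log₂[p(x,y)/(p(x)p(y))].
  (1,a): 0.05·log₂(0.8621) = -0.0107
  (1,b): 0.07·log₂(0.8323) = -0.0185
  (1,c): 0.17·log₂(1.1494) = 0.0342
  (2,a): 0.15·log₂(1.0563) = 0.0119
  (2,b): 0.22·log₂(1.0685) = 0.0210
  (2,c): 0.34·log₂(0.9390) = -0.0309
Sum = 0.007 bits.

0.007 bits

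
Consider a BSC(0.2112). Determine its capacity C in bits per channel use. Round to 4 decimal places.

0.2562 bits

Binary symmetric channel: C = 1 − h₂(ε) where h₂ is the binary entropy function.
h₂(0.2112) = −0.2112·log₂0.2112 − 0.7888·log₂0.7888 = 0.7438.
C = 1 − 0.7438 = 0.2562 bits per channel use.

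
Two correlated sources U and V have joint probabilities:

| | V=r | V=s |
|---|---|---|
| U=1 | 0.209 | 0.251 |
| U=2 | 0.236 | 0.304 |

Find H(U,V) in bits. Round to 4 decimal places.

1.9864 bits

H(U,V) = −Σ p(x,y)·log₂ p(x,y) over all 4 cells.
  cell (1,r): −0.209·log₂0.209 = 0.47201
  cell (1,s): −0.251·log₂0.251 = 0.50055
  cell (2,r): −0.236·log₂0.236 = 0.49162
  cell (2,s): −0.304·log₂0.304 = 0.52223
Sum = 1.9864 bits.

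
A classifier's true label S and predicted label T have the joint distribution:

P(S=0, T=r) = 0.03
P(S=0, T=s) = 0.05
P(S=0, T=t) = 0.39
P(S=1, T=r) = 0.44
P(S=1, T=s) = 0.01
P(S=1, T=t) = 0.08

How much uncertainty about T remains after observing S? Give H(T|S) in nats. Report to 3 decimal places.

Marginals: p(S) = (0.4700, 0.5300), p(T) = (0.4700, 0.0600, 0.4700).
H(T|S) = Σ p(S) · H(T|S=·).
  S=0: p=0.4700, H(T|S=0) = 0.5688
  S=1: p=0.5300, H(T|S=1) = 0.5148
Weighted sum = 0.540 nats.

0.540 nats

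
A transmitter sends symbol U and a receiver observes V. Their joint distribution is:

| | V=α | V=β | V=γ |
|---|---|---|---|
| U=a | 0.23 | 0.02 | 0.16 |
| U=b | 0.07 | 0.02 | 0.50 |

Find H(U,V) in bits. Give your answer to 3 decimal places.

1.905 bits

H(U,V) = −Σ p(x,y)·log₂ p(x,y) over all 6 cells.
  cell (a,α): −0.23·log₂0.23 = 0.4877
  cell (a,β): −0.02·log₂0.02 = 0.1129
  cell (a,γ): −0.16·log₂0.16 = 0.4230
  cell (b,α): −0.07·log₂0.07 = 0.2686
  cell (b,β): −0.02·log₂0.02 = 0.1129
  cell (b,γ): −0.50·log₂0.50 = 0.5000
Sum = 1.905 bits.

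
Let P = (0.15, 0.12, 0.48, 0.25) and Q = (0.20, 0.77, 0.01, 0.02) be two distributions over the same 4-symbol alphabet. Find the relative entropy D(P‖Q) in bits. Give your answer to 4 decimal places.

D(P‖Q) = Σ p·log₂(p/q).
  0.15·log₂(0.15/0.20) = -0.06226
  0.12·log₂(0.12/0.77) = -0.32182
  0.48·log₂(0.48/0.01) = 2.68078
  0.25·log₂(0.25/0.02) = 0.91096
D(P‖Q) = 3.2077 bits.

3.2077 bits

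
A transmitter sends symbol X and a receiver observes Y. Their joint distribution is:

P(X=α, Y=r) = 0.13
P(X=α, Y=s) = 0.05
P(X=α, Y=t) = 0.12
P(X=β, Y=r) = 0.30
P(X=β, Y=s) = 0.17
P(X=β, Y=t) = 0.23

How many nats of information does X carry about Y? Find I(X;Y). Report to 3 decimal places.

0.004 nats

Marginals: p(X) = (0.3000, 0.7000), p(Y) = (0.4300, 0.2200, 0.3500).
I(X;Y) = Σ p(x,y)·ln[p(x,y)/(p(x)p(y))].
  (α,r): 0.13·ln(1.0078) = 0.0010
  (α,s): 0.05·ln(0.7576) = -0.0139
  (α,t): 0.12·ln(1.1429) = 0.0160
  (β,r): 0.30·ln(0.9967) = -0.0010
  (β,s): 0.17·ln(1.1039) = 0.0168
  (β,t): 0.23·ln(0.9388) = -0.0145
Sum = 0.004 nats.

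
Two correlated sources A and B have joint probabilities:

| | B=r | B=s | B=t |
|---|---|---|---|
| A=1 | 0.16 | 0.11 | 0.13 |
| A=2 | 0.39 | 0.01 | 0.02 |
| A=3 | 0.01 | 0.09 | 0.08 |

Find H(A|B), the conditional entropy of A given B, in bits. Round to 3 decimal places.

Marginals: p(A) = (0.4000, 0.4200, 0.1800), p(B) = (0.5600, 0.2100, 0.2300).
H(A|B) = Σ p(B) · H(A|B=·).
  B=r: p=0.5600, H(A|B=r) = 0.9836
  B=s: p=0.2100, H(A|B=s) = 1.2217
  B=t: p=0.2300, H(A|B=t) = 1.3016
Weighted sum = 1.107 bits.

1.107 bits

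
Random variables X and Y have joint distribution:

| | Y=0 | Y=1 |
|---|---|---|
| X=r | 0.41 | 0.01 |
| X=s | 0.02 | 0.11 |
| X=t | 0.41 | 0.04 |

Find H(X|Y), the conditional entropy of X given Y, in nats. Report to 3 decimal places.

0.787 nats

Marginals: p(X) = (0.4200, 0.1300, 0.4500), p(Y) = (0.8400, 0.1600).
H(X|Y) = Σ p(Y) · H(X|Y=·).
  Y=0: p=0.8400, H(X|Y=0) = 0.7892
  Y=1: p=0.1600, H(X|Y=1) = 0.7775
Weighted sum = 0.787 nats.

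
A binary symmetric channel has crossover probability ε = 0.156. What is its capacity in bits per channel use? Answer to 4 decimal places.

Binary symmetric channel: C = 1 − h₂(ε) where h₂ is the binary entropy function.
h₂(0.156) = −0.156·log₂0.156 − 0.844·log₂0.844 = 0.6247.
C = 1 − 0.6247 = 0.3753 bits per channel use.

0.3753 bits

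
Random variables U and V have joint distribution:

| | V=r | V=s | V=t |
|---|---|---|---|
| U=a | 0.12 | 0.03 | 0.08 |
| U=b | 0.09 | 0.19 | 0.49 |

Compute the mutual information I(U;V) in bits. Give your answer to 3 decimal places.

Marginals: p(U) = (0.2300, 0.7700), p(V) = (0.2100, 0.2200, 0.5700).
I(U;V) = H(U) + H(V) − H(U,V).
H(U) = 0.7780, H(V) = 1.4156, H(U,V) = 2.0825.
I(U;V) = 0.7780 + 1.4156 − 2.0825 = 0.111 bits.

0.111 bits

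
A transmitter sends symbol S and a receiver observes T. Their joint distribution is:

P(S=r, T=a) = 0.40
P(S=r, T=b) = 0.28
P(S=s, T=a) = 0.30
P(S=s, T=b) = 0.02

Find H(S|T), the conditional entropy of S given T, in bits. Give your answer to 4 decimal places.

0.7957 bits

Chain rule: H(S|T) = H(S,T) − H(T).
Marginals: p(S) = (0.6800, 0.3200), p(T) = (0.7000, 0.3000).
H(S,T) = 1.6770 bits; H(T) = 0.8813 bits.
H(S|T) = 1.6770 − 0.8813 = 0.7957 bits.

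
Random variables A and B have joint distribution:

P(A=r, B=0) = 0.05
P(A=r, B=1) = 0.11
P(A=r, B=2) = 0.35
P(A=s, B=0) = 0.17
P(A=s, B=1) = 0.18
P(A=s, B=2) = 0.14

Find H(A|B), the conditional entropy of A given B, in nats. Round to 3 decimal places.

Chain rule: H(A|B) = H(A,B) − H(B).
Marginals: p(A) = (0.5100, 0.4900), p(B) = (0.2200, 0.2900, 0.4900).
H(A,B) = 1.6452 nats; H(B) = 1.0416 nats.
H(A|B) = 1.6452 − 1.0416 = 0.604 nats.

0.604 nats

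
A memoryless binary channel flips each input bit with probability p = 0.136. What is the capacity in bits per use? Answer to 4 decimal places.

0.4263 bits

Binary symmetric channel: C = 1 − h₂(ε) where h₂ is the binary entropy function.
h₂(0.136) = −0.136·log₂0.136 − 0.864·log₂0.864 = 0.5737.
C = 1 − 0.5737 = 0.4263 bits per channel use.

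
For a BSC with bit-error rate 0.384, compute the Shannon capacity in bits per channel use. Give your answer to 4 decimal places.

Binary symmetric channel: C = 1 − h₂(ε) where h₂ is the binary entropy function.
h₂(0.384) = −0.384·log₂0.384 − 0.616·log₂0.616 = 0.9608.
C = 1 − 0.9608 = 0.0392 bits per channel use.

0.0392 bits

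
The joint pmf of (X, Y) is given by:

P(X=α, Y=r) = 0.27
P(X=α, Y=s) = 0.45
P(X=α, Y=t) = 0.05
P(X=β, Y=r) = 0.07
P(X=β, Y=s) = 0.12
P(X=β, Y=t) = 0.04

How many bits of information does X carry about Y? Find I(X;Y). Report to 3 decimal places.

Marginals: p(X) = (0.7700, 0.2300), p(Y) = (0.3400, 0.5700, 0.0900).
I(X;Y) = Σ p(x,y)·log₂[p(x,y)/(p(x)p(y))].
  (α,r): 0.27·log₂(1.0313) = 0.0120
  (α,s): 0.45·log₂(1.0253) = 0.0162
  (α,t): 0.05·log₂(0.7215) = -0.0235
  (β,r): 0.07·log₂(0.8951) = -0.0112
  (β,s): 0.12·log₂(0.9153) = -0.0153
  (β,t): 0.04·log₂(1.9324) = 0.0380
Sum = 0.016 bits.

0.016 bits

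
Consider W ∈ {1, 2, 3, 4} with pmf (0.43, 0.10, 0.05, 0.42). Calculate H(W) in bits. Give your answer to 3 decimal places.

H(W) = −Σ p·log₂ p.
  −(0.43)·log₂(0.43) = 0.5236
  −(0.10)·log₂(0.10) = 0.3322
  −(0.05)·log₂(0.05) = 0.2161
  −(0.42)·log₂(0.42) = 0.5256
Sum: 0.5236 + 0.3322 + 0.2161 + 0.5256 = 1.597 bits.

1.597 bits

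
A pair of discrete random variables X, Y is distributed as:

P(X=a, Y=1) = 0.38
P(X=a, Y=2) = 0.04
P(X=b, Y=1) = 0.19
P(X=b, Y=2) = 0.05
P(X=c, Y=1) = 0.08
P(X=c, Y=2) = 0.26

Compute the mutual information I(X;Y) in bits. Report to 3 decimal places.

Marginals: p(X) = (0.4200, 0.2400, 0.3400), p(Y) = (0.6500, 0.3500).
I(X;Y) = Σ p(x,y)·log₂[p(x,y)/(p(x)p(y))].
  (a,1): 0.38·log₂(1.3919) = 0.1813
  (a,2): 0.04·log₂(0.2721) = -0.0751
  (b,1): 0.19·log₂(1.2179) = 0.0540
  (b,2): 0.05·log₂(0.5952) = -0.0374
  (c,1): 0.08·log₂(0.3620) = -0.1173
  (c,2): 0.26·log₂(2.1849) = 0.2932
Sum = 0.299 bits.

0.299 bits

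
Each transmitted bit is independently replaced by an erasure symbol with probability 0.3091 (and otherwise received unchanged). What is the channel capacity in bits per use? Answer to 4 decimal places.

Binary erasure channel: capacity C = 1 − ε.
C = 1 − 0.3091 = 0.6909 bits per channel use.

0.6909 bits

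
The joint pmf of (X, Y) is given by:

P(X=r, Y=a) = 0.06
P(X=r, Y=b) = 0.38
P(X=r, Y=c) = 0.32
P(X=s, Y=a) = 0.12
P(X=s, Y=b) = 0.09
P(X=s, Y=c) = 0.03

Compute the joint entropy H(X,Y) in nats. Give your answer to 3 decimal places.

H(X,Y) = −Σ p(x,y)·ln p(x,y) over all 6 cells.
  cell (r,a): −0.06·ln0.06 = 0.1688
  cell (r,b): −0.38·ln0.38 = 0.3677
  cell (r,c): −0.32·ln0.32 = 0.3646
  cell (s,a): −0.12·ln0.12 = 0.2544
  cell (s,b): −0.09·ln0.09 = 0.2167
  cell (s,c): −0.03·ln0.03 = 0.1052
Sum = 1.477 nats.

1.477 nats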